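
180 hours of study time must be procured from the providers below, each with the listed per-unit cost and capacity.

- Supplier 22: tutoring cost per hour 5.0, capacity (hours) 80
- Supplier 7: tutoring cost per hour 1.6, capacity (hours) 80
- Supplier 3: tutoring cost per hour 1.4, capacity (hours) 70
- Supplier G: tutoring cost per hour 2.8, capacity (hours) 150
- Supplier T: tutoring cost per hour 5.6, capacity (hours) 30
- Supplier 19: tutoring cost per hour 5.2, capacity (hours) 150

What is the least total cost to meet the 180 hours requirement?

310

Cheapest first:
Supplier 3 at 1.4: take all 70 hours ; 110 still needed.
Take 80 from Supplier 7 at 1.6 ; need 30 more.
Supplier G (2.8): take the remaining 30 ; done.
Supplier 22, Supplier 19, Supplier T: unused.
Cost = 70×1.4 + 80×1.6 + 30×2.8 = 310.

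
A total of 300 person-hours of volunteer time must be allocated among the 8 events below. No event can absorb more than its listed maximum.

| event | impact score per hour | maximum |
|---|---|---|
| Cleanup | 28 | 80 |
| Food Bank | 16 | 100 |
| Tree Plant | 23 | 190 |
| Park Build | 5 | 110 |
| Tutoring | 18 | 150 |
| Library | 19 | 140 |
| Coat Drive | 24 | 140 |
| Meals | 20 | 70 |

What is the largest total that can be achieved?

7440

Highest impact score per hour first: Cleanup 28 > Coat Drive 24 > Tree Plant 23 > Meals 20 > Library 19 > Tutoring 18 > Food Bank 16 > Park Build 5.
Cleanup: +80 to 80 (cap) → 220 left.
Coat Drive: +140 to 140 (cap) → 80 left.
Only 80 left; Tree Plant takes them to reach 80.
Total = 28×80 + 23×80 + 24×140 = 7440.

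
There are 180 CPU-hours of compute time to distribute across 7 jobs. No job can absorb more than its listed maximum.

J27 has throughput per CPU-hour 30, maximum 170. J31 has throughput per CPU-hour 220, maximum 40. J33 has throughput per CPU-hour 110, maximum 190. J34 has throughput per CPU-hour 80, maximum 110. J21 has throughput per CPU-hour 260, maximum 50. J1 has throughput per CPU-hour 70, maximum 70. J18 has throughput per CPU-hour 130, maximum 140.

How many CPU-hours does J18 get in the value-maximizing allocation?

90

Rank by throughput per CPU-hour: J21 260 > J31 220 > J18 130 > J33 110 > J34 80 > J1 70 > J27 30.
Give J21 50 to hit its cap of 50 — 130 left.
Give J31 40 to hit its cap of 40 — 90 left.
J18: +90 (room for 140) → 90. Pool exhausted.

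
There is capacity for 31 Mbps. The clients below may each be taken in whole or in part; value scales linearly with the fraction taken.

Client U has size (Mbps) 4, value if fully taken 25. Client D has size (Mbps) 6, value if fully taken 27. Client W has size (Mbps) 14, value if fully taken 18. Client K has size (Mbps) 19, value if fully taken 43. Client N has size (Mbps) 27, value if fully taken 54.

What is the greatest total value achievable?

Best value per unit of size first: Client U 25/4≈6.25, Client D 27/6≈4.5, Client K 43/19≈2.26, Client N 54/27≈2, Client W 18/14≈1.29.
All 4 Mbps of Client U fit (value 25) ; 27 remain.
All 6 Mbps of Client D fit (value 27) ; 21 remain.
Take all of Client K (19 Mbps, value 43) ; 2 Mbps left.
2 Mbps left: a 2/27 share of Client N gives 54×2/27 = 4.
Total value = 99.

99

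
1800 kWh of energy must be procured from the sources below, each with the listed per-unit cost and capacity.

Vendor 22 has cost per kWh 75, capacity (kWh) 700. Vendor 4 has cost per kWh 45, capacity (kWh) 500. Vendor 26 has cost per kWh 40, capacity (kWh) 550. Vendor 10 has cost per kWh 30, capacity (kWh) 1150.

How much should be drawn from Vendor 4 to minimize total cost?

100

Use sources in increasing cost order.
Vendor 10 (30): use full 1150 → 650 kWh to go.
Take 550 from Vendor 26 at 40 → need 100 more.
Vendor 4 at 45: take 100 of its 500 → requirement met.
Vendor 22: unused.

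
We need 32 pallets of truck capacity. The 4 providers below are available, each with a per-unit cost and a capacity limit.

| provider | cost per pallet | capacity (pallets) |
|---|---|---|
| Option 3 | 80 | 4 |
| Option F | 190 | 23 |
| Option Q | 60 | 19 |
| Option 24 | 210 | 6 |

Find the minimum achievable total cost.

Use providers in increasing cost order.
Take 19 from Option Q at 60 — need 13 more.
Take 4 from Option 3 at 80 — need 9 more.
Option F (190): take the remaining 9 — done.
Option 24: unused.
Cost = 19×60 + 4×80 + 9×190 = 3170.

3170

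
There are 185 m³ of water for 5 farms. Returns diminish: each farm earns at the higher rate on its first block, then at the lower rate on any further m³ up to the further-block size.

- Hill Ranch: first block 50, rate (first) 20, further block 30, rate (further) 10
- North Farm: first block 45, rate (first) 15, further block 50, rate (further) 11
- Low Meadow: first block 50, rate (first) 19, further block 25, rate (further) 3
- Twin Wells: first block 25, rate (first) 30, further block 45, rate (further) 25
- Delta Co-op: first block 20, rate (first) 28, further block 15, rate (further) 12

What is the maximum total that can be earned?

Order all 10 blocks by rate: Twin Wells/first 30 > Delta Co-op/first 28 > Twin Wells/second 25 > Hill Ranch/first 20 > Low Meadow/first 19 > North Farm/first 15 > Delta Co-op/second 12 > North Farm/second 11 > Hill Ranch/second 10 > Low Meadow/second 3.
Twin Wells/first (30): +25 — 160 left.
Delta Co-op/first (28): +20 — 140 left.
Twin Wells second at 25: fill all 45 — 95 left.
Hill Ranch/first (20): +50 — 45 left.
Low Meadow/first: +45 of 50 at 19; pool empty.
Total = 30×25 + 28×20 + 25×45 + 20×50 + 19×45 = 4290.

4290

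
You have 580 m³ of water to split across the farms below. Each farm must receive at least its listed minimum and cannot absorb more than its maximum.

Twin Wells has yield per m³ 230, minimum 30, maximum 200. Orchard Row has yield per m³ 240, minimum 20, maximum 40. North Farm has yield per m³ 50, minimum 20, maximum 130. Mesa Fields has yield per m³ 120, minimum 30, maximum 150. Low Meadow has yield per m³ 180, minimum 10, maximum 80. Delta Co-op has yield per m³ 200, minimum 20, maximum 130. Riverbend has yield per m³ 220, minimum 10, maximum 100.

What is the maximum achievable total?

119000

Meeting every minimum uses 30+20+20+30+10+20+10 = 140 m³, leaving 440.
Order the farms by yield per m³: Orchard Row 240 > Twin Wells 230 > Riverbend 220 > Delta Co-op 200 > Low Meadow 180 > Mesa Fields 120 > North Farm 50.
Orchard Row: +20 to 40 (cap) → 420 left.
Give Twin Wells 170 more to hit its cap of 200 → 250 left.
Riverbend takes 90 more to reach its cap of 100 → 160 left.
Give Delta Co-op 110 more to hit its cap of 130 → 50 left.
Low Meadow: +50 (room for 70) → 60. Pool exhausted.
Total = 230×200 + 240×40 + 50×20 + 120×30 + 180×60 + 200×130 + 220×100 = 119000.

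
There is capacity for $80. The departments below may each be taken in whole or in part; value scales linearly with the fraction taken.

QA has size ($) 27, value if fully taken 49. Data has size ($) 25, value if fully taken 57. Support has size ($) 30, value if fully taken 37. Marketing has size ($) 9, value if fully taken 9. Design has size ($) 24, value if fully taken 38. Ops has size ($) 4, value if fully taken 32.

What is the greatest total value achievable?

Sort by value density: Ops 32/4≈8, Data 57/25≈2.28, QA 49/27≈1.81, Design 38/24≈1.58, Support 37/30≈1.23, Marketing 9/9≈1.
Take all of Ops (4 $, value 32) ; 76 $ left.
All 25 $ of Data fit (value 57) ; 51 remain.
Take all of QA (27 $, value 49) ; 24 $ left.
All 24 $ of Design fit (value 38) ; 0 remain.
Total value = 176.

176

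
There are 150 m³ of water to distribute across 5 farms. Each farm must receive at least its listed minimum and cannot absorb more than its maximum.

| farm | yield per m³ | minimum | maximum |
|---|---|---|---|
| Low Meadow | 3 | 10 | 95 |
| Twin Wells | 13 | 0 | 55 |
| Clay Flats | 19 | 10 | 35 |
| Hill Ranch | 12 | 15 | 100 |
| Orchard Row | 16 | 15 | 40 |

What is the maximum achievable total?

Meeting every minimum uses 10+0+10+15+15 = 50 m³, leaving 100.
Highest yield per m³ first: Clay Flats 19 > Orchard Row 16 > Twin Wells 13 > Hill Ranch 12 > Low Meadow 3.
Give Clay Flats 25 more to hit its cap of 35 → 75 left.
Orchard Row: +25 to 40 (cap) → 50 left.
Twin Wells: +50 (room for 55) → 50. Pool exhausted.
Total = 3×10 + 13×50 + 19×35 + 12×15 + 16×40 = 2165.

2165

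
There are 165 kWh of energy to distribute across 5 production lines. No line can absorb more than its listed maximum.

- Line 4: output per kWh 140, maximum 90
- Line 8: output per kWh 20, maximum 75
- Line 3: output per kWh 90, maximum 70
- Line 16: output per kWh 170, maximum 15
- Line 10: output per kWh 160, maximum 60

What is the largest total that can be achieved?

Rank by output per kWh: Line 16 170 > Line 10 160 > Line 4 140 > Line 3 90 > Line 8 20.
Give Line 16 15 to hit its cap of 15 ; 150 left.
Line 10: +60 to 60 (cap) ; 90 left.
Line 4: +90 to 90 (cap) ; 0 left.
Total = 140×90 + 170×15 + 160×60 = 24750.

24750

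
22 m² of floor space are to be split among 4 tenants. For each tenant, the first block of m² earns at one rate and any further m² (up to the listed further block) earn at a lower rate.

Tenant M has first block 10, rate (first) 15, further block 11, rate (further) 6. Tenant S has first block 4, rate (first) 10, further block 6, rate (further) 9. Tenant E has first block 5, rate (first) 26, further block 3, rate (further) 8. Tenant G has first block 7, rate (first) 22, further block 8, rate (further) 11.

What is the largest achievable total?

Treat each block as its own option and order by rate: Tenant E/first 26 > Tenant G/first 22 > Tenant M/first 15 > Tenant G/second 11 > Tenant S/first 10 > Tenant S/second 9 > Tenant E/second 8 > Tenant M/second 6.
Tenant E first at 26: fill all 5 — 17 left.
Fill Tenant G first block (7 at 22) — 10 left.
Tenant M/first (15): +10 — 0 left.
Total = 26×5 + 22×7 + 15×10 = 434.

434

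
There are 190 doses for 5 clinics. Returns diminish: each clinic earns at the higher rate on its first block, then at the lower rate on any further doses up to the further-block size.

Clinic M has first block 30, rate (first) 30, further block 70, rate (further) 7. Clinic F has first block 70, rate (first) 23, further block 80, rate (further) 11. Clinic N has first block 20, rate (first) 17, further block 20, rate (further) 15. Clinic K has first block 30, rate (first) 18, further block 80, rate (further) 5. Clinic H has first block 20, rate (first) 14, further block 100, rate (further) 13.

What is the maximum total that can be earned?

3970

Treat each block as its own option and order by rate: Clinic M/tier1 30 > Clinic F/tier1 23 > Clinic K/tier1 18 > Clinic N/tier1 17 > Clinic N/tier2 15 > Clinic H/tier1 14 > Clinic H/tier2 13 > Clinic F/tier2 11 > Clinic M/tier2 7 > Clinic K/tier2 5.
Fill Clinic M tier1 block (30 at 30) → 160 left.
Fill Clinic F tier1 block (70 at 23) → 90 left.
Clinic K tier1 at 18: fill all 30 → 60 left.
Fill Clinic N tier1 block (20 at 17) → 40 left.
Fill Clinic N tier2 block (20 at 15) → 20 left.
Fill Clinic H tier1 block (20 at 14) → 0 left.
Total = 30×30 + 23×70 + 18×30 + 17×20 + 15×20 + 14×20 = 3970.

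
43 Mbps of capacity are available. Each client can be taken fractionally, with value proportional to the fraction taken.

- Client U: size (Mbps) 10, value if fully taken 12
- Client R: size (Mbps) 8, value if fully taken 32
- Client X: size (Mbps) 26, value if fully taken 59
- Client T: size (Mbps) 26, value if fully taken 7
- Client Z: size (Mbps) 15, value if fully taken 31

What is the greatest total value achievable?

Rank by value-to-size ratio: Client R 32/8≈4, Client X 59/26≈2.27, Client Z 31/15≈2.07, Client U 12/10≈1.2, Client T 7/26≈0.269.
Client R: take in full, 8 Mbps for value 32 → 35 left.
Take all of Client X (26 Mbps, value 59) → 9 Mbps left.
Only 9 Mbps remain; take 9/15 of Client Z for value 31×9/15 = 18.6.
Total value = 109.6.

109.6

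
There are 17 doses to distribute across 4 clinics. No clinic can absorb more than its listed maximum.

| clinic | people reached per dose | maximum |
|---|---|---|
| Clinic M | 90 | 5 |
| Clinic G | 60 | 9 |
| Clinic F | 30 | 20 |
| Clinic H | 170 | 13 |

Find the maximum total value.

Order the clinics by people reached per dose: Clinic H 170 > Clinic M 90 > Clinic G 60 > Clinic F 30.
Clinic H: +13 to 13 (cap) ; 4 left.
Clinic M: +4 (room for 5) → 4. Pool exhausted.
Total = 90×4 + 170×13 = 2570.

2570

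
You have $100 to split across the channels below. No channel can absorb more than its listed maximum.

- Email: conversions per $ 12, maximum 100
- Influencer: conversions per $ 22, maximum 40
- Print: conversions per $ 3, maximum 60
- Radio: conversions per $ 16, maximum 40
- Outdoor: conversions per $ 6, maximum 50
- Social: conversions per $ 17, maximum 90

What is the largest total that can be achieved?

Order the channels by conversions per $: Influencer 22 > Social 17 > Radio 16 > Email 12 > Outdoor 6 > Print 3.
Influencer: +40 to 40 (cap) — 60 left.
Social: +60 (room for 90) → 60. Pool exhausted.
Total = 22×40 + 17×60 = 1900.

1900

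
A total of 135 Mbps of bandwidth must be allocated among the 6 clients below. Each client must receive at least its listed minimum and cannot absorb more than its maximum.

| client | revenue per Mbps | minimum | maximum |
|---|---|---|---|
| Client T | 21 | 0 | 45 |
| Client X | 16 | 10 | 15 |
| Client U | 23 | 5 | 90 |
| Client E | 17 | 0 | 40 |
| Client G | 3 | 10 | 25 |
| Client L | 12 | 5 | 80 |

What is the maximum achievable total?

Meeting every minimum uses 0+10+5+0+10+5 = 30 Mbps, leaving 105.
Highest revenue per Mbps first: Client U 23 > Client T 21 > Client E 17 > Client X 16 > Client L 12 > Client G 3.
Give Client U 85 more to hit its cap of 90 ; 20 left.
Only 20 left; Client T takes them to reach 20.
Total = 21×20 + 16×10 + 23×90 + 3×10 + 12×5 = 2740.

2740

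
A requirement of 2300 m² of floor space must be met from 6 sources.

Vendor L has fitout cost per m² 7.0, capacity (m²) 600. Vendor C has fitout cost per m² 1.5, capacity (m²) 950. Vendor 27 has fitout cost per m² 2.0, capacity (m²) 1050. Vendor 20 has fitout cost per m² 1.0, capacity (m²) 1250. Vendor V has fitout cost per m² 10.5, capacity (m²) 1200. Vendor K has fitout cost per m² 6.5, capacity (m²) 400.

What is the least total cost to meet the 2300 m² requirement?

2875

Fill from the cheapest source first.
Vendor 20 (1.0): use full 1250 — 1050 m² to go.
Vendor C (1.5): use full 950 — 100 m² to go.
Vendor 27 at 2.0: take 100 of its 1050 — requirement met.
Vendor K, Vendor L, Vendor V: unused.
Cost = 1250×1.0 + 950×1.5 + 100×2.0 = 2875.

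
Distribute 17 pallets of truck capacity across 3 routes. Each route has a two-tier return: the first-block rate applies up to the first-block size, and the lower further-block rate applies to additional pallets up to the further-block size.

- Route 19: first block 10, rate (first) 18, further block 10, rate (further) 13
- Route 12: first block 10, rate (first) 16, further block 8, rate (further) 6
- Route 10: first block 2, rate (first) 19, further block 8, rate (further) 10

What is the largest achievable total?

298

Treat each block as its own option and order by rate: Route 10/tier1 19 > Route 19/tier1 18 > Route 12/tier1 16 > Route 19/tier2 13 > Route 10/tier2 10 > Route 12/tier2 6.
Fill Route 10 tier1 block (2 at 19) ; 15 left.
Route 19/tier1 (18): +10 ; 5 left.
Route 12/tier1: +5 of 10 at 16; pool empty.
Total = 19×2 + 18×10 + 16×5 = 298.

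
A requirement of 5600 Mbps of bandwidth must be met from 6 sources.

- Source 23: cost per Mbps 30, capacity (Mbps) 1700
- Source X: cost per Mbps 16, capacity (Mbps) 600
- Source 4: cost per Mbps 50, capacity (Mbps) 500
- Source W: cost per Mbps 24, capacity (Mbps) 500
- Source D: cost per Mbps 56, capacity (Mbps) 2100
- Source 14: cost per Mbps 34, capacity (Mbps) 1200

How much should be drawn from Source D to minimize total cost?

1100

Cheapest first:
Take 600 from Source X at 16 ; need 5000 more.
Source W (24): use full 500 ; 4500 Mbps to go.
Source 23 (30): use full 1700 ; 2800 Mbps to go.
Source 14 at 34: take all 1200 Mbps ; 1600 still needed.
Take 500 from Source 4 at 50 ; need 1100 more.
Source D at 56: take 1100 of its 2100 ; requirement met.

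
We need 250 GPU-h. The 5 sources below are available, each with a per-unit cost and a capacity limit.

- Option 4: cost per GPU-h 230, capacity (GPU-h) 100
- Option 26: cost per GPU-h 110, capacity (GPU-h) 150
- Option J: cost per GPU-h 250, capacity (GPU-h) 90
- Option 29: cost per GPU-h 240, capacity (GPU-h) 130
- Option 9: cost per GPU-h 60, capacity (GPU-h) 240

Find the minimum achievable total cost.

15500

Cheapest first:
Option 9 (60): use full 240 ; 10 GPU-h to go.
Option 26 (110): take the remaining 10 ; done.
Option 4, Option 29, Option J: unused.
Cost = 240×60 + 10×110 = 15500.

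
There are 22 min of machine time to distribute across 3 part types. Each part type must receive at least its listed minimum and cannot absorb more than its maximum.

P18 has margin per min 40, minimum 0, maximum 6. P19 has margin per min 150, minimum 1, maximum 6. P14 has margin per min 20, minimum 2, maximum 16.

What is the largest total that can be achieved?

1340

Meeting every minimum uses 0+1+2 = 3 min, leaving 19.
Highest margin per min first: P19 150 > P18 40 > P14 20.
Give P19 5 more to hit its cap of 6 ; 14 left.
Give P18 6 more to hit its cap of 6 ; 8 left.
Only 8 left; P14 takes them to reach 10.
Total = 40×6 + 150×6 + 20×10 = 1340.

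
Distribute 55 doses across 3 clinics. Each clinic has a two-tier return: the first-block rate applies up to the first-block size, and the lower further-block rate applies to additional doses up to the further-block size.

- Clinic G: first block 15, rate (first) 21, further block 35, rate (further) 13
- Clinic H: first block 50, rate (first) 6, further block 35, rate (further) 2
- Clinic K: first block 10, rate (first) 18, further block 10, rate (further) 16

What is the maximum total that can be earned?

915

Rank every tier by rate: Clinic G/first 21 > Clinic K/first 18 > Clinic K/second 16 > Clinic G/second 13 > Clinic H/first 6 > Clinic H/second 2.
Clinic G/first (21): +15 — 40 left.
Clinic K/first (18): +10 — 30 left.
Fill Clinic K second block (10 at 16) — 20 left.
Clinic G second at 13: only 20 left, fill 20.
Total = 21×15 + 18×10 + 16×10 + 13×20 = 915.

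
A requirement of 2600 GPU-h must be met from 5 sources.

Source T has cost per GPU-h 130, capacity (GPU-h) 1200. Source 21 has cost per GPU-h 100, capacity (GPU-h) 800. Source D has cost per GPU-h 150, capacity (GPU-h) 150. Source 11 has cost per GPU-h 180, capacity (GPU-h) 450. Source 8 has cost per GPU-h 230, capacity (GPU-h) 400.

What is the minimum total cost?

339500

Use sources in increasing cost order.
Source 21 (100): use full 800 — 1800 GPU-h to go.
Source T (130): use full 1200 — 600 GPU-h to go.
Source D (150): use full 150 — 450 GPU-h to go.
Source 11 at 180: take all 450 GPU-h — 0 still needed.
Source 8: unused.
Cost = 800×100 + 1200×130 + 150×150 + 450×180 = 339500.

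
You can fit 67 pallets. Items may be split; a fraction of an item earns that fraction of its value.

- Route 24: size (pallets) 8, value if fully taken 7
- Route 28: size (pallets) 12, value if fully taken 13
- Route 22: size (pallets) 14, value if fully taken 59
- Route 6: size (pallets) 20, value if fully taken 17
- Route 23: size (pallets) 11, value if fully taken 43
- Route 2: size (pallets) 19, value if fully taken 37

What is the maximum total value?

Rank by value-to-size ratio: Route 22 59/14≈4.21, Route 23 43/11≈3.91, Route 2 37/19≈1.95, Route 28 13/12≈1.08, Route 24 7/8≈0.875, Route 6 17/20≈0.85.
Route 22: take in full, 14 pallets for value 59 → 53 left.
Route 23: take in full, 11 pallets for value 43 → 42 left.
Take all of Route 2 (19 pallets, value 37) → 23 pallets left.
All 12 pallets of Route 28 fit (value 13) → 11 remain.
Route 24: take in full, 8 pallets for value 7 → 3 left.
3 pallets left: a 3/20 share of Route 6 gives 17×3/20 = 2.55.
Total value = 161.55.

161.55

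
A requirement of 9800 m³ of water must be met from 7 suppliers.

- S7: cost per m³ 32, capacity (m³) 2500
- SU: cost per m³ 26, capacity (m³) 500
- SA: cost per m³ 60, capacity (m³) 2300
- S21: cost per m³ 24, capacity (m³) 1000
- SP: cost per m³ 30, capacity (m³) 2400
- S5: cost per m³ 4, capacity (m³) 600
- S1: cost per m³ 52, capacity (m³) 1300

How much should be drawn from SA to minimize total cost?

Cheapest first:
S5 (4): use full 600 — 9200 m³ to go.
Take 1000 from S21 at 24 — need 8200 more.
SU at 26: take all 500 m³ — 7700 still needed.
SP at 30: take all 2400 m³ — 5300 still needed.
S7 (32): use full 2500 — 2800 m³ to go.
S1 at 52: take all 1300 m³ — 1500 still needed.
Take 1500 from SA at 60 to finish.

1500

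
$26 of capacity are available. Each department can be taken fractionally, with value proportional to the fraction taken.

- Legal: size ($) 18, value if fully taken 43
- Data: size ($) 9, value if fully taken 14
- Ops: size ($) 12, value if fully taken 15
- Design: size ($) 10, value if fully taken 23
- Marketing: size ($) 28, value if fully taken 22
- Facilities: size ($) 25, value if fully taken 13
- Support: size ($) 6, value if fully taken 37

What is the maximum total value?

Best value per unit of size first: Support 37/6≈6.17, Legal 43/18≈2.39, Design 23/10≈2.3, Data 14/9≈1.56, Ops 15/12≈1.25, Marketing 22/28≈0.786, Facilities 13/25≈0.52.
Support: take in full, 6 $ for value 37 — 20 left.
Take all of Legal (18 $, value 43) — 2 $ left.
Only 2 $ remain; take 2/10 of Design for value 23×2/10 = 4.6.
Total value = 84.6.

84.6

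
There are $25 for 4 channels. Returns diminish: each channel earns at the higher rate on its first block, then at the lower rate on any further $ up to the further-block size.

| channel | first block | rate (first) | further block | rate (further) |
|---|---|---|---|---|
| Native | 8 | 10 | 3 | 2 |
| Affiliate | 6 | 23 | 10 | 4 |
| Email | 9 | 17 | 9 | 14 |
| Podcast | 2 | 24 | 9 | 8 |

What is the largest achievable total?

451

Treat each block as its own option and order by rate: Podcast/T1 24 > Affiliate/T1 23 > Email/T1 17 > Email/T2 14 > Native/T1 10 > Podcast/T2 8 > Affiliate/T2 4 > Native/T2 2.
Podcast/T1 (24): +2 ; 23 left.
Affiliate T1 at 23: fill all 6 ; 17 left.
Fill Email T1 block (9 at 17) ; 8 left.
Email/T2: +8 of 9 at 14; pool empty.
Total = 24×2 + 23×6 + 17×9 + 14×8 = 451.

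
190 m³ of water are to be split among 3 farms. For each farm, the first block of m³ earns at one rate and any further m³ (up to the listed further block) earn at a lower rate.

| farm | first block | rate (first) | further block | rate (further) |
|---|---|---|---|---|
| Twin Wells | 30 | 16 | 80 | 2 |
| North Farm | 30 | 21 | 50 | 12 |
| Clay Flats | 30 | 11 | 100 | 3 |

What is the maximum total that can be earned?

2190

Order all 6 blocks by rate: North Farm/T1 21 > Twin Wells/T1 16 > North Farm/T2 12 > Clay Flats/T1 11 > Clay Flats/T2 3 > Twin Wells/T2 2.
Fill North Farm T1 block (30 at 21) → 160 left.
Fill Twin Wells T1 block (30 at 16) → 130 left.
North Farm/T2 (12): +50 → 80 left.
Clay Flats/T1 (11): +30 → 50 left.
Clay Flats T2 at 3: only 50 left, fill 50.
Total = 21×30 + 16×30 + 12×50 + 11×30 + 3×50 = 2190.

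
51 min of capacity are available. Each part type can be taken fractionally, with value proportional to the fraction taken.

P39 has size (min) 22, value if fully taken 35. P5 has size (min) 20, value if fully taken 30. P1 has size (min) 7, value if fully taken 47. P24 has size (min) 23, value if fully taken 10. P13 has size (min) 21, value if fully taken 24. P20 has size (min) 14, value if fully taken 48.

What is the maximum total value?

142

Rank by value-to-size ratio: P1 47/7≈6.71, P20 48/14≈3.43, P39 35/22≈1.59, P5 30/20≈1.5, P13 24/21≈1.14, P24 10/23≈0.435.
All 7 min of P1 fit (value 47) → 44 remain.
Take all of P20 (14 min, value 48) → 30 min left.
P39: take in full, 22 min for value 35 → 8 left.
Only 8 min remain; take 8/20 of P5 for value 30×8/20 = 12.
Total value = 142.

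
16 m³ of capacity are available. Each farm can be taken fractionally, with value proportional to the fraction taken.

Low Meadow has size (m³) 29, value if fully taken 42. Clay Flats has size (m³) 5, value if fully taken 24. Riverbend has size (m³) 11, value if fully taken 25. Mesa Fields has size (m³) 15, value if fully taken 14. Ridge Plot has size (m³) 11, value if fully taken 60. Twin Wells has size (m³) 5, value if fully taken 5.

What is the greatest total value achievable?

84

Best value per unit of size first: Ridge Plot 60/11≈5.45, Clay Flats 24/5≈4.8, Riverbend 25/11≈2.27, Low Meadow 42/29≈1.45, Twin Wells 5/5≈1, Mesa Fields 14/15≈0.933.
Take all of Ridge Plot (11 m³, value 60) → 5 m³ left.
Take all of Clay Flats (5 m³, value 24) → 0 m³ left.
Total value = 84.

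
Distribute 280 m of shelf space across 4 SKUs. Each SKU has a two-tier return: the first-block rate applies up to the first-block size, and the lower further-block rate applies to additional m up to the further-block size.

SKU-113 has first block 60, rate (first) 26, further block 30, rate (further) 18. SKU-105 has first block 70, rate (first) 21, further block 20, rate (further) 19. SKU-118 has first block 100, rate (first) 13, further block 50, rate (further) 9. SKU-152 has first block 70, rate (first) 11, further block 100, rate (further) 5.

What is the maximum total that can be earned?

5250

Rank every tier by rate: SKU-113/first 26 > SKU-105/first 21 > SKU-105/second 19 > SKU-113/second 18 > SKU-118/first 13 > SKU-152/first 11 > SKU-118/second 9 > SKU-152/second 5.
SKU-113 first at 26: fill all 60 → 220 left.
SKU-105 first at 21: fill all 70 → 150 left.
SKU-105/second (19): +20 → 130 left.
Fill SKU-113 second block (30 at 18) → 100 left.
Fill SKU-118 first block (100 at 13) → 0 left.
Total = 26×60 + 21×70 + 19×20 + 18×30 + 13×100 = 5250.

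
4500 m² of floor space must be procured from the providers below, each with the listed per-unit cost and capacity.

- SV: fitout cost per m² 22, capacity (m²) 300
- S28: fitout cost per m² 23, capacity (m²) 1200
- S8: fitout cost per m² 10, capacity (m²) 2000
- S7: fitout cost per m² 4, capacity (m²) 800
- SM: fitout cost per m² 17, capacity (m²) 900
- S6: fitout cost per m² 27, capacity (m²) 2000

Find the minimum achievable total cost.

56600

Use providers in increasing cost order.
S7 (4): use full 800 → 3700 m² to go.
S8 (10): use full 2000 → 1700 m² to go.
Take 900 from SM at 17 → need 800 more.
SV (22): use full 300 → 500 m² to go.
Take 500 from S28 at 23 to finish.
S6: unused.
Cost = 800×4 + 2000×10 + 900×17 + 300×22 + 500×23 = 56600.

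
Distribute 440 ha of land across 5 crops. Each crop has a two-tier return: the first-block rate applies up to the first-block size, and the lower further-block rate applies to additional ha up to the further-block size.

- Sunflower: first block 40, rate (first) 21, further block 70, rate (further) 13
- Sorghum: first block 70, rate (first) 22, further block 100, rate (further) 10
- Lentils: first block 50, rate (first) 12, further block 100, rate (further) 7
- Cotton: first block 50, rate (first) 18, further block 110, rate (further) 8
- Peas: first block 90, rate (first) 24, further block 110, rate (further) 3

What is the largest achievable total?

Treat each block as its own option and order by rate: Peas/first 24 > Sorghum/first 22 > Sunflower/first 21 > Cotton/first 18 > Sunflower/second 13 > Lentils/first 12 > Sorghum/second 10 > Cotton/second 8 > Lentils/second 7 > Peas/second 3.
Peas/first (24): +90 — 350 left.
Sorghum first at 22: fill all 70 — 280 left.
Sunflower/first (21): +40 — 240 left.
Cotton first at 18: fill all 50 — 190 left.
Fill Sunflower second block (70 at 13) — 120 left.
Lentils/first (12): +50 — 70 left.
Sorghum second at 10: only 70 left, fill 70.
Total = 24×90 + 22×70 + 21×40 + 18×50 + 13×70 + 12×50 + 10×70 = 7650.

7650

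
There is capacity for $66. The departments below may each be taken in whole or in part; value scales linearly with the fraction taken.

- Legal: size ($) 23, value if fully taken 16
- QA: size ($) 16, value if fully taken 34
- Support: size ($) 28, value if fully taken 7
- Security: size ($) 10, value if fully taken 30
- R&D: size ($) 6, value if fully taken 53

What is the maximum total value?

Sort by value density: R&D 53/6≈8.83, Security 30/10≈3, QA 34/16≈2.12, Legal 16/23≈0.696, Support 7/28≈0.25.
All 6 $ of R&D fit (value 53) ; 60 remain.
Take all of Security (10 $, value 30) ; 50 $ left.
Take all of QA (16 $, value 34) ; 34 $ left.
Take all of Legal (23 $, value 16) ; 11 $ left.
Fill the last 11 $ with part of Support: 11/28 of it earns 2.75.
Total value = 135.75.

135.75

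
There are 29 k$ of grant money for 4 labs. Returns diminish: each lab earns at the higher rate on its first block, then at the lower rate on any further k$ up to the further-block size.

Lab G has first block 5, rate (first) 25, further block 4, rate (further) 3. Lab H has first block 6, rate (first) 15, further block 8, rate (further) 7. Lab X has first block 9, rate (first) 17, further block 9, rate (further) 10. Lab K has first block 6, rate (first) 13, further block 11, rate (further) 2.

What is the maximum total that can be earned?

Rank every tier by rate: Lab G/T1 25 > Lab X/T1 17 > Lab H/T1 15 > Lab K/T1 13 > Lab X/T2 10 > Lab H/T2 7 > Lab G/T2 3 > Lab K/T2 2.
Fill Lab G T1 block (5 at 25) ; 24 left.
Fill Lab X T1 block (9 at 17) ; 15 left.
Lab H/T1 (15): +6 ; 9 left.
Fill Lab K T1 block (6 at 13) ; 3 left.
3 remain; put them into Lab X T2 at 10.
Total = 25×5 + 17×9 + 15×6 + 13×6 + 10×3 = 476.

476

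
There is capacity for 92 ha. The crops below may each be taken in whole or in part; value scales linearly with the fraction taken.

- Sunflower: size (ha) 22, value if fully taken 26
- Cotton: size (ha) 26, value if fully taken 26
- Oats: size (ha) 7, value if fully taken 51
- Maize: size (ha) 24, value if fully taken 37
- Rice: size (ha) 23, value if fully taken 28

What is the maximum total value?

Sort by value density: Oats 51/7≈7.29, Maize 37/24≈1.54, Rice 28/23≈1.22, Sunflower 26/22≈1.18, Cotton 26/26≈1.
All 7 ha of Oats fit (value 51) → 85 remain.
Maize: take in full, 24 ha for value 37 → 61 left.
All 23 ha of Rice fit (value 28) → 38 remain.
Take all of Sunflower (22 ha, value 26) → 16 ha left.
Only 16 ha remain; take 16/26 of Cotton for value 26×16/26 = 16.
Total value = 158.

158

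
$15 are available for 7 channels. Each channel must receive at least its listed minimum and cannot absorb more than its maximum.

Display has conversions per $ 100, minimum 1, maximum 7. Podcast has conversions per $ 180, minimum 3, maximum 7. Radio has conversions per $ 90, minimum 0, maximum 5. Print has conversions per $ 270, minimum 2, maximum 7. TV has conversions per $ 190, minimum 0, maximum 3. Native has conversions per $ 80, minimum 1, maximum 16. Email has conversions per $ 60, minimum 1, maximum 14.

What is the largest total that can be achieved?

3050

Meeting every minimum uses 1+3+0+2+0+1+1 = 8 $, leaving 7.
Rank by conversions per $: Print 270 > TV 190 > Podcast 180 > Display 100 > Radio 90 > Native 80 > Email 60.
Print: +5 to 7 (cap) — 2 left.
TV has room for 3 more but only 2 remain, so it gets 2.
Total = 100×1 + 180×3 + 270×7 + 190×2 + 80×1 + 60×1 = 3050.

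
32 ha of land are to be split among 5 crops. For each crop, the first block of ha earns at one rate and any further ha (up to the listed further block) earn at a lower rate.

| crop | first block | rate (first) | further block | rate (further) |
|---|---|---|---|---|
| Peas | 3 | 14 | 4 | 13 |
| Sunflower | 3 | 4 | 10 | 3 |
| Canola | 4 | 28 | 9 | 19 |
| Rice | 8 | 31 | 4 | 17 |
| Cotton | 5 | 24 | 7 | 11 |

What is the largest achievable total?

Treat each block as its own option and order by rate: Rice/tier1 31 > Canola/tier1 28 > Cotton/tier1 24 > Canola/tier2 19 > Rice/tier2 17 > Peas/tier1 14 > Peas/tier2 13 > Cotton/tier2 11 > Sunflower/tier1 4 > Sunflower/tier2 3.
Rice/tier1 (31): +8 — 24 left.
Canola tier1 at 28: fill all 4 — 20 left.
Fill Cotton tier1 block (5 at 24) — 15 left.
Canola tier2 at 19: fill all 9 — 6 left.
Rice tier2 at 17: fill all 4 — 2 left.
Peas tier1 at 14: only 2 left, fill 2.
Total = 31×8 + 28×4 + 24×5 + 19×9 + 17×4 + 14×2 = 747.

747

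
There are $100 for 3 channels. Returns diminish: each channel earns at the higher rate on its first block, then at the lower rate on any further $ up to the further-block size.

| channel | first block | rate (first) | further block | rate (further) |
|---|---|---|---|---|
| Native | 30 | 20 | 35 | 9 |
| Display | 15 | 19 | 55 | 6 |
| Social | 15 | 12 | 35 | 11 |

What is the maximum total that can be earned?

1495

Rank every tier by rate: Native/first 20 > Display/first 19 > Social/first 12 > Social/second 11 > Native/second 9 > Display/second 6.
Native/first (20): +30 → 70 left.
Display first at 19: fill all 15 → 55 left.
Social first at 12: fill all 15 → 40 left.
Social second at 11: fill all 35 → 5 left.
Native/second: +5 of 35 at 9; pool empty.
Total = 20×30 + 19×15 + 12×15 + 11×35 + 9×5 = 1495.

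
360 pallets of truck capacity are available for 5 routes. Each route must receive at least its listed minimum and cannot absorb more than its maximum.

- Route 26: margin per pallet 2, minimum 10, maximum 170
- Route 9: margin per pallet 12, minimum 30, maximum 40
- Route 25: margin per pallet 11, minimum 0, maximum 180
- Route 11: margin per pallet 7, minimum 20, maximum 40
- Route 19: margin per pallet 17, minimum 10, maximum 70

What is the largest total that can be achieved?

Meeting every minimum uses 10+30+0+20+10 = 70 pallets, leaving 290.
Order the routes by margin per pallet: Route 19 17 > Route 9 12 > Route 25 11 > Route 11 7 > Route 26 2.
Give Route 19 60 more to hit its cap of 70 — 230 left.
Give Route 9 10 more to hit its cap of 40 — 220 left.
Route 25 takes 180 more to reach its cap of 180 — 40 left.
Route 11 takes 20 more to reach its cap of 40 — 20 left.
Only 20 left; Route 26 takes them to reach 30.
Total = 2×30 + 12×40 + 11×180 + 7×40 + 17×70 = 3990.

3990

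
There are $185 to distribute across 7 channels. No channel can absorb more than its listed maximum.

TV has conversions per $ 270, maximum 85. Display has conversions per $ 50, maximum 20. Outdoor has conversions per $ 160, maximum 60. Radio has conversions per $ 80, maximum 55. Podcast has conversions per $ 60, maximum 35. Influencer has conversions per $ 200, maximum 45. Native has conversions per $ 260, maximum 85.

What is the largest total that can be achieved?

48050

Order the channels by conversions per $: TV 270 > Native 260 > Influencer 200 > Outdoor 160 > Radio 80 > Podcast 60 > Display 50.
TV: +85 to 85 (cap) → 100 left.
Give Native 85 to hit its cap of 85 → 15 left.
Influencer: +15 (room for 45) → 15. Pool exhausted.
Total = 270×85 + 200×15 + 260×85 = 48050.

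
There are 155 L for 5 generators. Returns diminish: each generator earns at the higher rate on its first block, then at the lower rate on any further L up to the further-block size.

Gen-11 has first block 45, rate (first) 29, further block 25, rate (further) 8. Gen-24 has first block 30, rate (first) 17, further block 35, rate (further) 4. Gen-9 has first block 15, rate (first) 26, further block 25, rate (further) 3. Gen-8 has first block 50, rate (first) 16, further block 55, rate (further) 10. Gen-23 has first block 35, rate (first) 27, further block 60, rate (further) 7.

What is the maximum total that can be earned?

Treat each block as its own option and order by rate: Gen-11/tier1 29 > Gen-23/tier1 27 > Gen-9/tier1 26 > Gen-24/tier1 17 > Gen-8/tier1 16 > Gen-8/tier2 10 > Gen-11/tier2 8 > Gen-23/tier2 7 > Gen-24/tier2 4 > Gen-9/tier2 3.
Fill Gen-11 tier1 block (45 at 29) → 110 left.
Gen-23 tier1 at 27: fill all 35 → 75 left.
Gen-9/tier1 (26): +15 → 60 left.
Gen-24/tier1 (17): +30 → 30 left.
Gen-8/tier1: +30 of 50 at 16; pool empty.
Total = 29×45 + 27×35 + 26×15 + 17×30 + 16×30 = 3630.

3630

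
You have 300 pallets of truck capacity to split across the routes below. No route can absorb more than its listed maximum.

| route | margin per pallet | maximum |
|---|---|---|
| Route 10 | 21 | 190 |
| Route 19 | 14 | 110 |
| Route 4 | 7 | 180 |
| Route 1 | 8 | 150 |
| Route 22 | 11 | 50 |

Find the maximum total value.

Rank by margin per pallet: Route 10 21 > Route 19 14 > Route 22 11 > Route 1 8 > Route 4 7.
Route 10: +190 to 190 (cap) → 110 left.
Route 19 takes 110 to reach its cap of 110 → 0 left.
Total = 21×190 + 14×110 = 5530.

5530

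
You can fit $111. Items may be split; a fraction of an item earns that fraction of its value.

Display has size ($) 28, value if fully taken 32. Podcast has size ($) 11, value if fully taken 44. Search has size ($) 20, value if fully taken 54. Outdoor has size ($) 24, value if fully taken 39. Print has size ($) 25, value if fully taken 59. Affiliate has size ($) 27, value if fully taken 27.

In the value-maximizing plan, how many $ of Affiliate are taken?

Rank by value-to-size ratio: Podcast 44/11≈4, Search 54/20≈2.7, Print 59/25≈2.36, Outdoor 39/24≈1.62, Display 32/28≈1.14, Affiliate 27/27≈1.
Take all of Podcast (11 $, value 44) — 100 $ left.
All 20 $ of Search fit (value 54) — 80 remain.
Take all of Print (25 $, value 59) — 55 $ left.
All 24 $ of Outdoor fit (value 39) — 31 remain.
Display: take in full, 28 $ for value 32 — 3 left.
Fill the last 3 $ with part of Affiliate: 3/27 of it earns 3.

3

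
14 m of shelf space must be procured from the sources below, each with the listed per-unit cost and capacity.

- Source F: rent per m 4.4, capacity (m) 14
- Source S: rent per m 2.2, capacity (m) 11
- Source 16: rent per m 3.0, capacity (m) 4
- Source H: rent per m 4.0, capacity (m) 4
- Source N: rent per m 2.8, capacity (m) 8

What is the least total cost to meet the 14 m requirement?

32.6

Fill from the cheapest source first.
Source S (2.2): use full 11 ; 3 m to go.
Source N at 2.8: take 3 of its 8 ; requirement met.
Source 16, Source H, Source F: unused.
Cost = 11×2.2 + 3×2.8 = 32.6.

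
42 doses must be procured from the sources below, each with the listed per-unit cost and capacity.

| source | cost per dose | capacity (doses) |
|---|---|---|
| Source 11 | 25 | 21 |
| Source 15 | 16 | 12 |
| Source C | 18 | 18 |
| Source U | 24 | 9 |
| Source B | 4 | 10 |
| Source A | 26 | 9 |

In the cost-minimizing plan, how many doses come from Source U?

Cheapest first:
Source B at 4: take all 10 doses → 32 still needed.
Source 15 at 16: take all 12 doses → 20 still needed.
Source C (18): use full 18 → 2 doses to go.
Source U at 24: take 2 of its 9 → requirement met.
Source 11, Source A: unused.

2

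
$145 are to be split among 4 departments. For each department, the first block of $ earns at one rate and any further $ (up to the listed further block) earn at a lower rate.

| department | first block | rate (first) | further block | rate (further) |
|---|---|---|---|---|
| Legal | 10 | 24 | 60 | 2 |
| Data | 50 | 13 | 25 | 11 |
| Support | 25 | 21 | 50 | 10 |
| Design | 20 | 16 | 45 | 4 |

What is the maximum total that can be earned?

2160

Rank every tier by rate: Legal/first 24 > Support/first 21 > Design/first 16 > Data/first 13 > Data/second 11 > Support/second 10 > Design/second 4 > Legal/second 2.
Legal first at 24: fill all 10 → 135 left.
Support first at 21: fill all 25 → 110 left.
Design/first (16): +20 → 90 left.
Fill Data first block (50 at 13) → 40 left.
Fill Data second block (25 at 11) → 15 left.
Support/second: +15 of 50 at 10; pool empty.
Total = 24×10 + 21×25 + 16×20 + 13×50 + 11×25 + 10×15 = 2160.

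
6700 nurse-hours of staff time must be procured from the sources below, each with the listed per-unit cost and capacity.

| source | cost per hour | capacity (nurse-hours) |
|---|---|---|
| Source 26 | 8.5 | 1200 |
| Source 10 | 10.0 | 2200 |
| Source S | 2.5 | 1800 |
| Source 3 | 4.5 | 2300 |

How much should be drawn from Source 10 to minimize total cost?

Use sources in increasing cost order.
Take 1800 from Source S at 2.5 → need 4900 more.
Source 3 (4.5): use full 2300 → 2600 nurse-hours to go.
Source 26 at 8.5: take all 1200 nurse-hours → 1400 still needed.
Take 1400 from Source 10 at 10.0 to finish.

1400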